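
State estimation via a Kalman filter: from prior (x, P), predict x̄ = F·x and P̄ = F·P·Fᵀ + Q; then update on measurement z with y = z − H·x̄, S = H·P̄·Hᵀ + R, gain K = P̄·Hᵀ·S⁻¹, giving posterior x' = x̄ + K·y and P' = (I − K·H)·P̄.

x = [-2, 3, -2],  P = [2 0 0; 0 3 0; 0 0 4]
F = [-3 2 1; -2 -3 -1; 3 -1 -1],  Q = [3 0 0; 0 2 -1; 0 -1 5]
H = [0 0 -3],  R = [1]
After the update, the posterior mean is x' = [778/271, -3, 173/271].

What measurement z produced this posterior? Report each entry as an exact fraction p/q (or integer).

x̄ = F·x = [10, -3, -7]
P̄ = F·P·Fᵀ + Q = [37 -10 -28; -10 41 0; -28 0 30]
S = H·P̄·Hᵀ + R = [271]
K = P̄·Hᵀ·S⁻¹ = [84/271; 0; -90/271]
x' − x̄ = [-1932/271, 0, 2070/271] = K·y
y = (KᵀK)⁻¹·Kᵀ·(x' − x̄) = [-23]
z = y + H·x̄ = [-23] + [21] = [-2]

z = [-2]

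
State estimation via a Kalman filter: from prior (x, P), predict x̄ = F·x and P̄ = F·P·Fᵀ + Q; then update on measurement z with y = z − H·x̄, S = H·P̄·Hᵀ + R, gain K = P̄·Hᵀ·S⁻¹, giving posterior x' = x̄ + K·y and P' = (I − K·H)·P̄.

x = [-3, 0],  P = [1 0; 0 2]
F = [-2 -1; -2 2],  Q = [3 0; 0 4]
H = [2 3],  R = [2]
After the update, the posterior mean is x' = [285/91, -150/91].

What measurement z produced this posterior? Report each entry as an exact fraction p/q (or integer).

x̄ = F·x = [6, 6]
P̄ = F·P·Fᵀ + Q = [9 0; 0 16]
S = H·P̄·Hᵀ + R = [182]
K = P̄·Hᵀ·S⁻¹ = [9/91; 24/91]
x' − x̄ = [-261/91, -696/91] = K·y
y = (KᵀK)⁻¹·Kᵀ·(x' − x̄) = [-29]
z = y + H·x̄ = [-29] + [30] = [1]

z = [1]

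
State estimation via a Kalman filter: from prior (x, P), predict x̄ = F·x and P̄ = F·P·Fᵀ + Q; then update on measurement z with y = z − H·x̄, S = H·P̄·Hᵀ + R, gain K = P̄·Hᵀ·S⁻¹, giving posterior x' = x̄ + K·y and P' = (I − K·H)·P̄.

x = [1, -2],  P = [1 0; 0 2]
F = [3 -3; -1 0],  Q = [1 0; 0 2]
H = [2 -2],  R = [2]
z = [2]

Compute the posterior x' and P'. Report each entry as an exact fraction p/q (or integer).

x' = [39/25, 11/25]
P' = [178/75 49/25; 49/25 51/25]

x̄ = F·x = [9, -1]
P̄ = F·P·Fᵀ + Q = [28 -3; -3 3]
y = z − H·x̄ = [-18]
S = H·P̄·Hᵀ + R = [150]
K = P̄·Hᵀ·S⁻¹ = [31/75; -2/25]
x' = x̄ + K·y = [39/25, 11/25]
P' = (I − K·H)·P̄ = [178/75 49/25; 49/25 51/25]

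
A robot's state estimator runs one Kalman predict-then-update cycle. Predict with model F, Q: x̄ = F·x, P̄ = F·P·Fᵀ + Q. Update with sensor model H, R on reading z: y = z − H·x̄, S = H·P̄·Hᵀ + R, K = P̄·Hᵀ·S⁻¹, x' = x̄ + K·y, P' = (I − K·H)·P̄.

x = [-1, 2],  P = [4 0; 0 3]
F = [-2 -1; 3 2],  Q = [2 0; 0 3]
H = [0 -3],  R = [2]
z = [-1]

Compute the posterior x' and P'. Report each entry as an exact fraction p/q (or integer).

x̄ = F·x = [0, 1]
P̄ = F·P·Fᵀ + Q = [21 -30; -30 51]
y = z − H·x̄ = [2]
S = H·P̄·Hᵀ + R = [461]
K = P̄·Hᵀ·S⁻¹ = [90/461; -153/461]
x' = x̄ + K·y = [180/461, 155/461]
P' = (I − K·H)·P̄ = [1581/461 -60/461; -60/461 102/461]

x' = [180/461, 155/461]
P' = [1581/461 -60/461; -60/461 102/461]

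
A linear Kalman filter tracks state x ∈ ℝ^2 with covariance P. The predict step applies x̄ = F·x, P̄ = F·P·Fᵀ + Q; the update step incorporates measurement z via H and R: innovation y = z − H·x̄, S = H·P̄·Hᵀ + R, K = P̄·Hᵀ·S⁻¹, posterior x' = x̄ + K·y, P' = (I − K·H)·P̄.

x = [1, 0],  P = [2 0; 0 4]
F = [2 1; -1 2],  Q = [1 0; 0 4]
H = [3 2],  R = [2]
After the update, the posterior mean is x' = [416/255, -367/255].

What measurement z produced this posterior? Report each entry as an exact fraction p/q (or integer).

z = [2]

x̄ = F·x = [2, -1]
P̄ = F·P·Fᵀ + Q = [13 4; 4 22]
S = H·P̄·Hᵀ + R = [255]
K = P̄·Hᵀ·S⁻¹ = [47/255; 56/255]
x' − x̄ = [-94/255, -112/255] = K·y
y = (KᵀK)⁻¹·Kᵀ·(x' − x̄) = [-2]
z = y + H·x̄ = [-2] + [4] = [2]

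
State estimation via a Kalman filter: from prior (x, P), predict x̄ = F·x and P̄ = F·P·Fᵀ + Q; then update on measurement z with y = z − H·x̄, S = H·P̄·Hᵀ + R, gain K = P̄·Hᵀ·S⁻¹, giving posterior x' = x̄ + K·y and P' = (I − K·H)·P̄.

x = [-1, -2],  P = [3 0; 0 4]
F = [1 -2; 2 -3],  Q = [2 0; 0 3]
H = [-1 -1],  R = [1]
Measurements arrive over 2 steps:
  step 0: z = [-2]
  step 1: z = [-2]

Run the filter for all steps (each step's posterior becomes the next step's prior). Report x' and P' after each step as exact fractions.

step 0: x̄ = F·x = [3, 4]
step 0: P̄ = F·P·Fᵀ + Q = [21 30; 30 51]
step 0: y = z − H·x̄ = [5]
step 0: S = H·P̄·Hᵀ + R = [133]
step 0: K = P̄·Hᵀ·S⁻¹ = [-51/133; -81/133]
step 0: x' = x̄ + K·y = [144/133, 127/133]
step 0: P' = (I − K·H)·P̄ = [192/133 -141/133; -141/133 222/133]
step 1: x̄ = F·x = [-110/133, -93/133]
step 1: P̄ = F·P·Fᵀ + Q = [1910/133 2703/133; 2703/133 4857/133]
step 1: y = z − H·x̄ = [-67/19]
step 1: S = H·P̄·Hᵀ + R = [1758/19]
step 1: K = P̄·Hᵀ·S⁻¹ = [-659/1758; -180/293]
step 1: x' = x̄ + K·y = [6089/12306, 3009/2051]
step 1: P' = (I − K·H)·P̄ = [16727/12306 -2019/2051; -2019/2051 3279/2051]

step 0: x' = [144/133, 127/133], P' = [192/133 -141/133; -141/133 222/133]
step 1: x' = [6089/12306, 3009/2051], P' = [16727/12306 -2019/2051; -2019/2051 3279/2051]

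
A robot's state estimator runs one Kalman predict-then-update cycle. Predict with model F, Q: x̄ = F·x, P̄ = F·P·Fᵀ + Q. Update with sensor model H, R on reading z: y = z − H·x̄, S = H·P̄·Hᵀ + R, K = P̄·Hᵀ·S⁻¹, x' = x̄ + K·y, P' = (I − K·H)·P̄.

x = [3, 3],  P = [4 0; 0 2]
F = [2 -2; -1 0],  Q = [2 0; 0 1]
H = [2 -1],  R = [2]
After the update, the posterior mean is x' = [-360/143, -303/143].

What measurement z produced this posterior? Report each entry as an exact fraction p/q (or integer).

x̄ = F·x = [0, -3]
P̄ = F·P·Fᵀ + Q = [26 -8; -8 5]
S = H·P̄·Hᵀ + R = [143]
K = P̄·Hᵀ·S⁻¹ = [60/143; -21/143]
x' − x̄ = [-360/143, 126/143] = K·y
y = (KᵀK)⁻¹·Kᵀ·(x' − x̄) = [-6]
z = y + H·x̄ = [-6] + [3] = [-3]

z = [-3]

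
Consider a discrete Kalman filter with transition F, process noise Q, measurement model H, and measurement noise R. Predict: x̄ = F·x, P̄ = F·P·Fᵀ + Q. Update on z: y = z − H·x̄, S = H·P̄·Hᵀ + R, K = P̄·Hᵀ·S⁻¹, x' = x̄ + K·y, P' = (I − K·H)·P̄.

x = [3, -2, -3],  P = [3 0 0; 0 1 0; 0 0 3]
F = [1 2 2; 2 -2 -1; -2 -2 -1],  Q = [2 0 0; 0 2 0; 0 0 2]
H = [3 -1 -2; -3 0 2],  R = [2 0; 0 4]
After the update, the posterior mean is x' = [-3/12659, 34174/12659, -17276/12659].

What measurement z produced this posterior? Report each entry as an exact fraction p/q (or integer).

z = [1, -1]

x̄ = F·x = [-7, 13, 1]
P̄ = F·P·Fᵀ + Q = [21 -4 -16; -4 21 -5; -16 -5 21]
S = H·P̄·Hᵀ + R = [492 -467; -467 469]
K = P̄·Hᵀ·S⁻¹ = [2066/12659 -507/12659; -9853/12659 -9757/12659; 2165/12659 4585/12659]
x' − x̄ = [88610/12659, -130393/12659, -29935/12659] = K·y
y = (KᵀK)⁻¹·Kᵀ·(x' − x̄) = [37, -24]
z = y + H·x̄ = [37, -24] + [-36, 23] = [1, -1]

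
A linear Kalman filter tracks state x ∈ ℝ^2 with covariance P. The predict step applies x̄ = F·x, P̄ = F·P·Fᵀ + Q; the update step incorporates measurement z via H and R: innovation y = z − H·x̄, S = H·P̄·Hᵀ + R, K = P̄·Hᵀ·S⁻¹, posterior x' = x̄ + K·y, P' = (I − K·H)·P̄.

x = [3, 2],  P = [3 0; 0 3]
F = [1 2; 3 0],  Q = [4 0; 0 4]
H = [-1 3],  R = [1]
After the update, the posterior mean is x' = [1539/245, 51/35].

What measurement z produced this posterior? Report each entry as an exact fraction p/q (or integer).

x̄ = F·x = [7, 9]
P̄ = F·P·Fᵀ + Q = [19 9; 9 31]
S = H·P̄·Hᵀ + R = [245]
K = P̄·Hᵀ·S⁻¹ = [8/245; 12/35]
x' − x̄ = [-176/245, -264/35] = K·y
y = (KᵀK)⁻¹·Kᵀ·(x' − x̄) = [-22]
z = y + H·x̄ = [-22] + [20] = [-2]

z = [-2]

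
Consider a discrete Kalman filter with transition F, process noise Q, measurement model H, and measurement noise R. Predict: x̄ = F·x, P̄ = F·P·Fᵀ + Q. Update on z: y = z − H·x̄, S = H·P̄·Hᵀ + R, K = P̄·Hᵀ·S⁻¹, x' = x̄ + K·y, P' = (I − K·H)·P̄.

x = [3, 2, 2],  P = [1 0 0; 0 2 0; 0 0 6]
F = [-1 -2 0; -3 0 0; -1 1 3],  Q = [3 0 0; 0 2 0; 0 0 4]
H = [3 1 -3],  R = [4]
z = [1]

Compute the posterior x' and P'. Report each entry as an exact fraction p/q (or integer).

x̄ = F·x = [-7, -9, 5]
P̄ = F·P·Fᵀ + Q = [12 3 -3; 3 11 3; -3 3 61]
y = z − H·x̄ = [46]
S = H·P̄·Hᵀ + R = [726]
K = P̄·Hᵀ·S⁻¹ = [8/121; 1/66; -63/242]
x' = x̄ + K·y = [-479/121, -274/33, -844/121]
P' = (I − K·H)·P̄ = [1068/121 25/11 1149/121; 25/11 65/6 129/22; 1149/121 129/22 2855/242]

x' = [-479/121, -274/33, -844/121]
P' = [1068/121 25/11 1149/121; 25/11 65/6 129/22; 1149/121 129/22 2855/242]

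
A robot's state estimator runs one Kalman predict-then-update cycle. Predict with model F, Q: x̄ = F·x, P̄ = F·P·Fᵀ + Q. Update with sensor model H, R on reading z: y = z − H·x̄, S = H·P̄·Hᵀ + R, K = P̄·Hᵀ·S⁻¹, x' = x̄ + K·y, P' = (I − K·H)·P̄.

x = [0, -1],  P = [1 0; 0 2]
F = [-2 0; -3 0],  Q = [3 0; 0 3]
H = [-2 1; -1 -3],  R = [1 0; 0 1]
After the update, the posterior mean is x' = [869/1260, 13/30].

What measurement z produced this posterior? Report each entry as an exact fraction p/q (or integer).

z = [-1, -2]

x̄ = F·x = [0, 0]
P̄ = F·P·Fᵀ + Q = [7 6; 6 12]
S = H·P̄·Hᵀ + R = [17 8; 8 152]
K = P̄·Hᵀ·S⁻¹ = [-127/315 -361/2520; 2/15 -17/60]
x' − x̄ = [869/1260, 13/30] = K·y
y = (KᵀK)⁻¹·Kᵀ·(x' − x̄) = [-1, -2]
z = y + H·x̄ = [-1, -2] + [0, 0] = [-1, -2]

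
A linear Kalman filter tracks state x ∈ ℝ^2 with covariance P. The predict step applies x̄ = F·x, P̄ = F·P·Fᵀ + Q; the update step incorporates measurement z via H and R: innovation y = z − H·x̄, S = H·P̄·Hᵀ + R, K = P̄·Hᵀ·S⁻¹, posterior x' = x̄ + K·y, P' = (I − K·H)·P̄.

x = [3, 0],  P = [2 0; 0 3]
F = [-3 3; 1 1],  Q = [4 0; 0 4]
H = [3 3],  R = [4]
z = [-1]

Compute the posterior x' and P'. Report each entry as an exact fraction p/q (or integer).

x' = [-642/145, 588/145]
P' = [1021/145 -969/145; -969/145 981/145]

x̄ = F·x = [-9, 3]
P̄ = F·P·Fᵀ + Q = [49 3; 3 9]
y = z − H·x̄ = [17]
S = H·P̄·Hᵀ + R = [580]
K = P̄·Hᵀ·S⁻¹ = [39/145; 9/145]
x' = x̄ + K·y = [-642/145, 588/145]
P' = (I − K·H)·P̄ = [1021/145 -969/145; -969/145 981/145]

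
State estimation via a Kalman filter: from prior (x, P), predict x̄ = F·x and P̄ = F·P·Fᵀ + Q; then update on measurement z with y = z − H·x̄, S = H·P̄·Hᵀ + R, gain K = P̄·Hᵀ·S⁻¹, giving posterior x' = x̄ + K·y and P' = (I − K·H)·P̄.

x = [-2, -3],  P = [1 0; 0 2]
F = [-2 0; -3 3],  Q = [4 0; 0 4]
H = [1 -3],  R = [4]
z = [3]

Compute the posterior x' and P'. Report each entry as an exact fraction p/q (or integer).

x' = [224/51, 7/17]
P' = [388/51 44/17; 44/17 112/85]

x̄ = F·x = [4, -3]
P̄ = F·P·Fᵀ + Q = [8 6; 6 31]
y = z − H·x̄ = [-10]
S = H·P̄·Hᵀ + R = [255]
K = P̄·Hᵀ·S⁻¹ = [-2/51; -29/85]
x' = x̄ + K·y = [224/51, 7/17]
P' = (I − K·H)·P̄ = [388/51 44/17; 44/17 112/85]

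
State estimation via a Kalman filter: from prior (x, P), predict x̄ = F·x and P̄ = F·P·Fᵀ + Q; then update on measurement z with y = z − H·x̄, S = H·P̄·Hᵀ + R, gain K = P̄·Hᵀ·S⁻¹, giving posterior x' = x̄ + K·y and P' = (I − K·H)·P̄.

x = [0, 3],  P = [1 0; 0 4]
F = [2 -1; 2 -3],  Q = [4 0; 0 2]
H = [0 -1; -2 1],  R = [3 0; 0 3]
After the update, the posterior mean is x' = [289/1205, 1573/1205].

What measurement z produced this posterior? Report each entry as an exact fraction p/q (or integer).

x̄ = F·x = [-3, -9]
P̄ = F·P·Fᵀ + Q = [12 16; 16 42]
S = H·P̄·Hᵀ + R = [45 -10; -10 29]
K = P̄·Hᵀ·S⁻¹ = [-544/1205 -104/241; -1118/1205 6/241]
x' − x̄ = [3904/1205, 12418/1205] = K·y
y = (KᵀK)⁻¹·Kᵀ·(x' − x̄) = [-11, 4]
z = y + H·x̄ = [-11, 4] + [9, -3] = [-2, 1]

z = [-2, 1]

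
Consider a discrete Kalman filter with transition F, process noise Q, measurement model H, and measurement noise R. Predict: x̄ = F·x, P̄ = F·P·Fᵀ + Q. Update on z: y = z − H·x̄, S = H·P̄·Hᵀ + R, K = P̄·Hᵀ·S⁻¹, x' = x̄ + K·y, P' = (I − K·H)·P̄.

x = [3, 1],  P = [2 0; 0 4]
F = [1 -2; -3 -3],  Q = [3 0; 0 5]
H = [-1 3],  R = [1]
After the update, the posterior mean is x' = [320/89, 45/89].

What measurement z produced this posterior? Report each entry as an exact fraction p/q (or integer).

z = [-2]

x̄ = F·x = [1, -12]
P̄ = F·P·Fᵀ + Q = [21 18; 18 59]
S = H·P̄·Hᵀ + R = [445]
K = P̄·Hᵀ·S⁻¹ = [33/445; 159/445]
x' − x̄ = [231/89, 1113/89] = K·y
y = (KᵀK)⁻¹·Kᵀ·(x' − x̄) = [35]
z = y + H·x̄ = [35] + [-37] = [-2]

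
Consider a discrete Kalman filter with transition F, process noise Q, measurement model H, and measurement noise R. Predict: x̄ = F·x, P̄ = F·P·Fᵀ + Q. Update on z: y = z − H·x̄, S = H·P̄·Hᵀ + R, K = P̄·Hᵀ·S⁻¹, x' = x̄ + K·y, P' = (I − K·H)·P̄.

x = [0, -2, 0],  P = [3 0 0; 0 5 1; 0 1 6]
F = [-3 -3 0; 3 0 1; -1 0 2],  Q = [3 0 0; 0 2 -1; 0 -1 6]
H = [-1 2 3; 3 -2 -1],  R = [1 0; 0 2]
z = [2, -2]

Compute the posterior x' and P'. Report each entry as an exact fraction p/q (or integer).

x̄ = F·x = [6, 0, 0]
P̄ = F·P·Fᵀ + Q = [75 -30 3; -30 35 2; 3 2 33]
y = z − H·x̄ = [8, -20]
S = H·P̄·Hᵀ + R = [639 -690; -690 1200]
K = P̄·Hᵀ·S⁻¹ = [241/1615 5181/16150; 257/4845 -5063/48450; 1678/4845 4259/24225]
x' = x̄ + K·y = [1256/1615, 12182/4845, -1204/1615]
P' = (I − K·H)·P̄ = [26934/8075 49681/8075 -23741/8075; 49681/8075 301562/24225 -150932/24225; -23741/8075 -150932/24225 26559/8075]

x' = [1256/1615, 12182/4845, -1204/1615]
P' = [26934/8075 49681/8075 -23741/8075; 49681/8075 301562/24225 -150932/24225; -23741/8075 -150932/24225 26559/8075]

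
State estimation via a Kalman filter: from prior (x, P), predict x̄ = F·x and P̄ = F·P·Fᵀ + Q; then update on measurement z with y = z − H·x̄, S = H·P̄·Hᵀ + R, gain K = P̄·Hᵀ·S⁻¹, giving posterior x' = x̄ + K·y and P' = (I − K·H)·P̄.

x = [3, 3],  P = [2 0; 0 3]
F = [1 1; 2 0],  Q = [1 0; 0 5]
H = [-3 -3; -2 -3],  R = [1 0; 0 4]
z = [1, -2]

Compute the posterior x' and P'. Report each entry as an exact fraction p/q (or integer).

x̄ = F·x = [6, 6]
P̄ = F·P·Fᵀ + Q = [6 4; 4 13]
y = z − H·x̄ = [37, 28]
S = H·P̄·Hᵀ + R = [244 213; 213 193]
K = P̄·Hᵀ·S⁻¹ = [-678/1723 534/1723; 168/1723 -605/1723]
x' = x̄ + K·y = [204/1723, -386/1723]
P' = (I − K·H)·P̄ = [2814/1723 -2588/1723; -2588/1723 2532/1723]

x' = [204/1723, -386/1723]
P' = [2814/1723 -2588/1723; -2588/1723 2532/1723]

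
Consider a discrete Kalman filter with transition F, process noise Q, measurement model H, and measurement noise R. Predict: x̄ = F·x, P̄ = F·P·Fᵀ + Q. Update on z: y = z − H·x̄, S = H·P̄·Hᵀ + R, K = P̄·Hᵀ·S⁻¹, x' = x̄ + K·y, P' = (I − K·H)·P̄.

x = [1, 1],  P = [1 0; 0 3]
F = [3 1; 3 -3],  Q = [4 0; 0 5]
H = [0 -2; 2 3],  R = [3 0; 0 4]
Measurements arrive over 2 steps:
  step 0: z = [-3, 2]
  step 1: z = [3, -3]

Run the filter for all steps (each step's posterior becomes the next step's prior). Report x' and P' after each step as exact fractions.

step 0: x̄ = F·x = [4, 0]
step 0: P̄ = F·P·Fᵀ + Q = [16 0; 0 41]
step 0: y = z − H·x̄ = [-3, -6]
step 0: S = H·P̄·Hᵀ + R = [167 -246; -246 437]
step 0: K = P̄·Hᵀ·S⁻¹ = [7872/12463 5344/12463; -5576/12463 369/12463]
step 0: x' = x̄ + K·y = [-5828/12463, 14514/12463]
step 0: P' = (I − K·H)·P̄ = [28400/12463 -11808/12463; -11808/12463 8364/12463]
step 1: x̄ = F·x = [-270/1133, -61026/12463]
step 1: P̄ = F·P·Fᵀ + Q = [2008/103 27396/1133; 27396/1133 605735/12463]
step 1: y = z − H·x̄ = [-84663/12463, 151629/12463]
step 1: S = H·P̄·Hᵀ + R = [2460329/12463 -4839834/12463; -4839834/12463 10089611/12463]
step 1: K = P̄·Hᵀ·S⁻¹ = [51854208/112314001 40346716/112314001; -41022584/112314001 7259751/112314001]
step 1: x' = x̄ + K·y = [111853230/112314001, -182956785/112314001]
step 1: P' = (I − K·H)·P̄ = [197365400/112314001 -77781312/112314001; -77781312/112314001 61533876/112314001]

step 0: x' = [-5828/12463, 14514/12463], P' = [28400/12463 -11808/12463; -11808/12463 8364/12463]
step 1: x' = [111853230/112314001, -182956785/112314001], P' = [197365400/112314001 -77781312/112314001; -77781312/112314001 61533876/112314001]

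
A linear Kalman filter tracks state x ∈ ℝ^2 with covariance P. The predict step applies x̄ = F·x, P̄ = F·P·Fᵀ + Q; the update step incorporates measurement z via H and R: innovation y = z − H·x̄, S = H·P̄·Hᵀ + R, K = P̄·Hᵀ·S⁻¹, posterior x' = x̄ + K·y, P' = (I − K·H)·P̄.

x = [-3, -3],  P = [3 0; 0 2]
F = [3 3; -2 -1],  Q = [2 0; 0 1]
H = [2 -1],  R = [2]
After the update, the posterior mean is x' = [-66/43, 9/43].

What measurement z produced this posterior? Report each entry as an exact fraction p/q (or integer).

x̄ = F·x = [-18, 9]
P̄ = F·P·Fᵀ + Q = [47 -24; -24 15]
S = H·P̄·Hᵀ + R = [301]
K = P̄·Hᵀ·S⁻¹ = [118/301; -9/43]
x' − x̄ = [708/43, -378/43] = K·y
y = (KᵀK)⁻¹·Kᵀ·(x' − x̄) = [42]
z = y + H·x̄ = [42] + [-45] = [-3]

z = [-3]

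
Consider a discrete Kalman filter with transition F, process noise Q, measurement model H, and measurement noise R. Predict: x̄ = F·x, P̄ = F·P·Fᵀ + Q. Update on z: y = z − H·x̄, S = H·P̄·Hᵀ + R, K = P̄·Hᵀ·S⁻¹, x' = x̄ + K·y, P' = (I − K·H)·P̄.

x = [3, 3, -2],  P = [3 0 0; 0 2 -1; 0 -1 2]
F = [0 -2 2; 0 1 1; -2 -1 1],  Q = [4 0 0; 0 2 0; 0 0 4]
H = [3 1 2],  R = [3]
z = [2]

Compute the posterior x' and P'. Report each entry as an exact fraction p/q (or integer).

x' = [814/491, 703/491, -1161/491]
P' = [2084/491 -432/491 -2748/491; -432/491 1948/491 -320/491; -2748/491 -320/491 4402/491]

x̄ = F·x = [-10, 1, -11]
P̄ = F·P·Fᵀ + Q = [28 0 12; 0 4 0; 12 0 22]
y = z − H·x̄ = [53]
S = H·P̄·Hᵀ + R = [491]
K = P̄·Hᵀ·S⁻¹ = [108/491; 4/491; 80/491]
x' = x̄ + K·y = [814/491, 703/491, -1161/491]
P' = (I − K·H)·P̄ = [2084/491 -432/491 -2748/491; -432/491 1948/491 -320/491; -2748/491 -320/491 4402/491]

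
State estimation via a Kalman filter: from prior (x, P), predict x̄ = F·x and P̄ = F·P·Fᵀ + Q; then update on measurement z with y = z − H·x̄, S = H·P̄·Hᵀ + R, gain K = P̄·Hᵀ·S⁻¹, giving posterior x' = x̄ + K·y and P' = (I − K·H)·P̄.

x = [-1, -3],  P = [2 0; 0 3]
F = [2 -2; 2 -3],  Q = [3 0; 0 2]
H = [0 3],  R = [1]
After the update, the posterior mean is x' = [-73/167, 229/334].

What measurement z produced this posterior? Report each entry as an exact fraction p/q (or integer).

x̄ = F·x = [4, 7]
P̄ = F·P·Fᵀ + Q = [23 26; 26 37]
S = H·P̄·Hᵀ + R = [334]
K = P̄·Hᵀ·S⁻¹ = [39/167; 111/334]
x' − x̄ = [-741/167, -2109/334] = K·y
y = (KᵀK)⁻¹·Kᵀ·(x' − x̄) = [-19]
z = y + H·x̄ = [-19] + [21] = [2]

z = [2]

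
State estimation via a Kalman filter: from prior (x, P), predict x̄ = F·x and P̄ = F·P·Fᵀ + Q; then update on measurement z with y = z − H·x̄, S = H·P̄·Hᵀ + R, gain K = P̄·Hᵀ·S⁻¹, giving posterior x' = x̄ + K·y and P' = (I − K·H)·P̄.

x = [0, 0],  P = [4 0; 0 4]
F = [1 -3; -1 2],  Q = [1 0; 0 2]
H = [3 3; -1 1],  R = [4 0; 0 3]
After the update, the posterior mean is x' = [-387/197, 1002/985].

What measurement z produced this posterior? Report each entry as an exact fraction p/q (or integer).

x̄ = F·x = [0, 0]
P̄ = F·P·Fᵀ + Q = [41 -28; -28 22]
S = H·P̄·Hᵀ + R = [67 -57; -57 122]
K = P̄·Hᵀ·S⁻¹ = [33/197 -96/197; 654/4925 2324/4925]
x' − x̄ = [-387/197, 1002/985] = K·y
y = (KᵀK)⁻¹·Kᵀ·(x' − x̄) = [-3, 3]
z = y + H·x̄ = [-3, 3] + [0, 0] = [-3, 3]

z = [-3, 3]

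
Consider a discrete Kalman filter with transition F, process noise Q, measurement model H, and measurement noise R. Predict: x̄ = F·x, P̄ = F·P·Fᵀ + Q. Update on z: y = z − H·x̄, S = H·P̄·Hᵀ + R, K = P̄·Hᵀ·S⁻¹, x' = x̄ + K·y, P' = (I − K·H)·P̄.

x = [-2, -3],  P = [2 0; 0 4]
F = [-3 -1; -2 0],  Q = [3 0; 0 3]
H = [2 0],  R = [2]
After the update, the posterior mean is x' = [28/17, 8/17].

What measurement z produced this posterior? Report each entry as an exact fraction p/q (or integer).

z = [3]

x̄ = F·x = [9, 4]
P̄ = F·P·Fᵀ + Q = [25 12; 12 11]
S = H·P̄·Hᵀ + R = [102]
K = P̄·Hᵀ·S⁻¹ = [25/51; 4/17]
x' − x̄ = [-125/17, -60/17] = K·y
y = (KᵀK)⁻¹·Kᵀ·(x' − x̄) = [-15]
z = y + H·x̄ = [-15] + [18] = [3]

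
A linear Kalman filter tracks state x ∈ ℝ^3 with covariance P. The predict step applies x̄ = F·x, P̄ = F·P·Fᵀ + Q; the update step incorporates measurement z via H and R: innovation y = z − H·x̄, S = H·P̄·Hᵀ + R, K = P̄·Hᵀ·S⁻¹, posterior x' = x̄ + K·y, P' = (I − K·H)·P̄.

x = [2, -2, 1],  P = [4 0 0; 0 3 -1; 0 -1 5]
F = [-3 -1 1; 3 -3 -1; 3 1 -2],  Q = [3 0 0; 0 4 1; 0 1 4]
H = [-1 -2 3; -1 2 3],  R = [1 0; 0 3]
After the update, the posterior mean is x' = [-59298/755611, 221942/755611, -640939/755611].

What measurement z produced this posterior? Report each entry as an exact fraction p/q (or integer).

z = [-3, -2]

x̄ = F·x = [-3, 11, 2]
P̄ = F·P·Fᵀ + Q = [49 -30 -52; -30 66 33; -52 33 67]
S = H·P̄·Hᵀ + R = [713 700; 700 1747]
K = P̄·Hᵀ·S⁻¹ = [-67815/755611 -87445/755611; -187941/755611 188193/755611; 103389/755611 96547/755611]
x' − x̄ = [2207535/755611, -8089779/755611, -2152161/755611] = K·y
y = (KᵀK)⁻¹·Kᵀ·(x' − x̄) = [10, -33]
z = y + H·x̄ = [10, -33] + [-13, 31] = [-3, -2]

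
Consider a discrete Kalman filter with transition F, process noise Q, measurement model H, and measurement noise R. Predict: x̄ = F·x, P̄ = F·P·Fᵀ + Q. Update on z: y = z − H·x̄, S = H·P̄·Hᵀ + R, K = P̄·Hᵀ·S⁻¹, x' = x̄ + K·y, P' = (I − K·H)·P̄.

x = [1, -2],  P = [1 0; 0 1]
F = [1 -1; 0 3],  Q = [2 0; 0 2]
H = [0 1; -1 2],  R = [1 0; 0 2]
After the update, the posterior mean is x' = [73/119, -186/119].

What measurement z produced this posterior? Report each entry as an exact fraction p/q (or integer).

z = [-2, -3]

x̄ = F·x = [3, -6]
P̄ = F·P·Fᵀ + Q = [4 -3; -3 11]
S = H·P̄·Hᵀ + R = [12 25; 25 62]
K = P̄·Hᵀ·S⁻¹ = [64/119 -45/119; 57/119 25/119]
x' − x̄ = [-284/119, 528/119] = K·y
y = (KᵀK)⁻¹·Kᵀ·(x' − x̄) = [4, 12]
z = y + H·x̄ = [4, 12] + [-6, -15] = [-2, -3]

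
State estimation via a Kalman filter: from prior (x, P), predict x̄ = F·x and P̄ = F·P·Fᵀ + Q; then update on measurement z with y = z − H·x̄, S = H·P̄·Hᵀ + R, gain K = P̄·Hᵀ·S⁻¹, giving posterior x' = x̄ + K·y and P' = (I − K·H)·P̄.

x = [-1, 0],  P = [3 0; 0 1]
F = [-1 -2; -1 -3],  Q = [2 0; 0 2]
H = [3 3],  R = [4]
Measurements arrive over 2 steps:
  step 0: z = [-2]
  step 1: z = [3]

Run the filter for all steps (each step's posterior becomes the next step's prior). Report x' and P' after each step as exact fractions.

step 0: x' = [-59/373, -179/373], P' = [441/373 -369/373; -369/373 461/373]
step 1: x' = [31089/68101, 39572/68101], P' = [78598/68101 -66930/68101; -66930/68101 84866/68101]

step 0: x̄ = F·x = [1, 1]
step 0: P̄ = F·P·Fᵀ + Q = [9 9; 9 14]
step 0: y = z − H·x̄ = [-8]
step 0: S = H·P̄·Hᵀ + R = [373]
step 0: K = P̄·Hᵀ·S⁻¹ = [54/373; 69/373]
step 0: x' = x̄ + K·y = [-59/373, -179/373]
step 0: P' = (I − K·H)·P̄ = [441/373 -369/373; -369/373 461/373]
step 1: x̄ = F·x = [417/373, 596/373]
step 1: P̄ = F·P·Fᵀ + Q = [1555/373 1362/373; 1362/373 3122/373]
step 1: y = z − H·x̄ = [-1920/373]
step 1: S = H·P̄·Hᵀ + R = [68101/373]
step 1: K = P̄·Hᵀ·S⁻¹ = [8751/68101; 13452/68101]
step 1: x' = x̄ + K·y = [31089/68101, 39572/68101]
step 1: P' = (I − K·H)·P̄ = [78598/68101 -66930/68101; -66930/68101 84866/68101]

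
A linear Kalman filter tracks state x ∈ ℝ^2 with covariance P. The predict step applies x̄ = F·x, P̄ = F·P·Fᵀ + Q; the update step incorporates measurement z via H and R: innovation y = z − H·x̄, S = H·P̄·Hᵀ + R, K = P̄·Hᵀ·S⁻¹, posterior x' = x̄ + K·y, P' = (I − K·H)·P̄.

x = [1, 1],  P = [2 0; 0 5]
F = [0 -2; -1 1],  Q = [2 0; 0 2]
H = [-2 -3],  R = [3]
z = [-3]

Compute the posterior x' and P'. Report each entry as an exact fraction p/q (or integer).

x' = [-3/26, 49/52]
P' = [237/13 -309/26; -309/26 419/52]

x̄ = F·x = [-2, 0]
P̄ = F·P·Fᵀ + Q = [22 -10; -10 9]
y = z − H·x̄ = [-7]
S = H·P̄·Hᵀ + R = [52]
K = P̄·Hᵀ·S⁻¹ = [-7/26; -7/52]
x' = x̄ + K·y = [-3/26, 49/52]
P' = (I − K·H)·P̄ = [237/13 -309/26; -309/26 419/52]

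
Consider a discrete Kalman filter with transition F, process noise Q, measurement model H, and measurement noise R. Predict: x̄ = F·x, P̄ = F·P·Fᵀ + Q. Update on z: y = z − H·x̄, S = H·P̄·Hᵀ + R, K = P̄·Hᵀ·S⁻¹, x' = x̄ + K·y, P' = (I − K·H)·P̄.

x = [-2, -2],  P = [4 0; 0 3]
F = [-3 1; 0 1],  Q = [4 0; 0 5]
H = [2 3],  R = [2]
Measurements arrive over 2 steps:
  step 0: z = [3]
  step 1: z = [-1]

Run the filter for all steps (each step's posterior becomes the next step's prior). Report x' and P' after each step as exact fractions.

step 0: x' = [1223/282, -89/47], P' = [3101/282 -334/47; -334/47 226/47]
step 1: x' = [-179253/94514, 42918/47257], P' = [698895/94514 -221083/47257; -221083/47257 149948/47257]

step 0: x̄ = F·x = [4, -2]
step 0: P̄ = F·P·Fᵀ + Q = [43 3; 3 8]
step 0: y = z − H·x̄ = [1]
step 0: S = H·P̄·Hᵀ + R = [282]
step 0: K = P̄·Hᵀ·S⁻¹ = [95/282; 5/47]
step 0: x' = x̄ + K·y = [1223/282, -89/47]
step 0: P' = (I − K·H)·P̄ = [3101/282 -334/47; -334/47 226/47]
step 1: x̄ = F·x = [-1401/94, -89/47]
step 1: P̄ = F·P·Fᵀ + Q = [14139/94 1228/47; 1228/47 461/47]
step 1: y = z − H·x̄ = [1621/47]
step 1: S = H·P̄·Hᵀ + R = [47257/47]
step 1: K = P̄·Hᵀ·S⁻¹ = [17823/47257; 3839/47257]
step 1: x' = x̄ + K·y = [-179253/94514, 42918/47257]
step 1: P' = (I − K·H)·P̄ = [698895/94514 -221083/47257; -221083/47257 149948/47257]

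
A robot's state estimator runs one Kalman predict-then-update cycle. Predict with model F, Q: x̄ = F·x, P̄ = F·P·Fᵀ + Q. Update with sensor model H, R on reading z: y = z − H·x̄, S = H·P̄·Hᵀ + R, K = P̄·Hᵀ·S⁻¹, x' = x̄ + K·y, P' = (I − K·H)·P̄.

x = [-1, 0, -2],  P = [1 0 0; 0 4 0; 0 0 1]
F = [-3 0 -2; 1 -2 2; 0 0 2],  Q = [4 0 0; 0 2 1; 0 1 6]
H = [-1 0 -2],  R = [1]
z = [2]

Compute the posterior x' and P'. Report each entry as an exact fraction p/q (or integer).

x̄ = F·x = [7, -5, -4]
P̄ = F·P·Fᵀ + Q = [17 -7 -4; -7 23 5; -4 5 10]
y = z − H·x̄ = [1]
S = H·P̄·Hᵀ + R = [42]
K = P̄·Hᵀ·S⁻¹ = [-3/14; -1/14; -8/21]
x' = x̄ + K·y = [95/14, -71/14, -92/21]
P' = (I − K·H)·P̄ = [211/14 -107/14 -52/7; -107/14 319/14 27/7; -52/7 27/7 82/21]

x' = [95/14, -71/14, -92/21]
P' = [211/14 -107/14 -52/7; -107/14 319/14 27/7; -52/7 27/7 82/21]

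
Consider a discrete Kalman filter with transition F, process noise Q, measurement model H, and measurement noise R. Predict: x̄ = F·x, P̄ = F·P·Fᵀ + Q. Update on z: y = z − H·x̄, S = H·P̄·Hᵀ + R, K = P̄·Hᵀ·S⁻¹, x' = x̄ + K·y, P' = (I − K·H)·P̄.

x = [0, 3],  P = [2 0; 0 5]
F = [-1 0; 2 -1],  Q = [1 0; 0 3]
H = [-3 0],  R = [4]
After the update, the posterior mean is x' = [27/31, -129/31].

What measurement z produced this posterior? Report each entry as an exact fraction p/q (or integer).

z = [-3]

x̄ = F·x = [0, -3]
P̄ = F·P·Fᵀ + Q = [3 -4; -4 16]
S = H·P̄·Hᵀ + R = [31]
K = P̄·Hᵀ·S⁻¹ = [-9/31; 12/31]
x' − x̄ = [27/31, -36/31] = K·y
y = (KᵀK)⁻¹·Kᵀ·(x' − x̄) = [-3]
z = y + H·x̄ = [-3] + [0] = [-3]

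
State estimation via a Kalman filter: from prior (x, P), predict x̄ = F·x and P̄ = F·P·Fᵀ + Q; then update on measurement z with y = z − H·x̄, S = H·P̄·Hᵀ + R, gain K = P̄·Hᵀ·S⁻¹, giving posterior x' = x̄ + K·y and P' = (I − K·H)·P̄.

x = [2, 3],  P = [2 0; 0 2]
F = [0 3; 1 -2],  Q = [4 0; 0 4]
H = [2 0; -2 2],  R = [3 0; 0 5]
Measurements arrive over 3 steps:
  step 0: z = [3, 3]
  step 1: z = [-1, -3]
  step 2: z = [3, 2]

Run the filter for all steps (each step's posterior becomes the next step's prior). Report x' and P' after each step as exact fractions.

step 0: x̄ = F·x = [9, -4]
step 0: P̄ = F·P·Fᵀ + Q = [22 -12; -12 14]
step 0: y = z − H·x̄ = [-15, 29]
step 0: S = H·P̄·Hᵀ + R = [91 -136; -136 245]
step 0: K = P̄·Hᵀ·S⁻¹ = [1532/3799 -204/3799; 1192/3799 1468/3799]
step 0: x' = x̄ + K·y = [5295/3799, 9496/3799]
step 0: P' = (I − K·H)·P̄ = [2298/3799 1788/3799; 1788/3799 5458/3799]
step 1: x̄ = F·x = [28488/3799, -13697/3799]
step 1: P̄ = F·P·Fᵀ + Q = [64318/3799 -27384/3799; -27384/3799 32174/3799]
step 1: y = z − H·x̄ = [-60775/3799, 72973/3799]
step 1: S = H·P̄·Hᵀ + R = [268669/3799 -366808/3799; -366808/3799 624035/3799]
step 1: K = P̄·Hᵀ·S⁻¹ = [3421772/8715649 -550212/8715649; 2504752/8715649 3135940/8715649]
step 1: x' = x̄ + K·y = [48064/8715649, -11257067/8715649]
step 1: P' = (I − K·H)·P̄ = [5132658/8715649 3757128/8715649; 3757128/8715649 11596978/8715649]
step 2: x̄ = F·x = [-33771201/8715649, 22562198/8715649]
step 2: P̄ = F·P·Fᵀ + Q = [139235398/8715649 -58310484/8715649; -58310484/8715649 71354654/8715649]
step 2: y = z − H·x̄ = [93689349/8715649, -95235500/8715649]
step 2: S = H·P̄·Hᵀ + R = [583088539/8715649 -790183528/8715649; -790183528/8715649 1352422325/8715649]
step 2: K = P̄·Hᵀ·S⁻¹ = [7390742492/18838751959 -1185275292/18838751959; 5415283672/18838751959 6776379340/18838751959]
step 2: x' = x̄ + K·y = [19402669701/18838751959, 32934573090/18838751959]
step 2: P' = (I − K·H)·P̄ = [11086113738/18838751959 8122925508/18838751959; 8122925508/18838751959 25063873858/18838751959]

step 0: x' = [5295/3799, 9496/3799], P' = [2298/3799 1788/3799; 1788/3799 5458/3799]
step 1: x' = [48064/8715649, -11257067/8715649], P' = [5132658/8715649 3757128/8715649; 3757128/8715649 11596978/8715649]
step 2: x' = [19402669701/18838751959, 32934573090/18838751959], P' = [11086113738/18838751959 8122925508/18838751959; 8122925508/18838751959 25063873858/18838751959]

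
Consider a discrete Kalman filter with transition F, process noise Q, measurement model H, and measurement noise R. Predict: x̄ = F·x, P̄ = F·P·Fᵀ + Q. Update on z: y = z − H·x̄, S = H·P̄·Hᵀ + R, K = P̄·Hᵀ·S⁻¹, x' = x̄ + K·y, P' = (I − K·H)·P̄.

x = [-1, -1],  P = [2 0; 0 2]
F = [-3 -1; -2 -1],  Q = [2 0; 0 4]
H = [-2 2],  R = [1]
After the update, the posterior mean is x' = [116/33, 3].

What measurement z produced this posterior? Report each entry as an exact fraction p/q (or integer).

z = [-1]

x̄ = F·x = [4, 3]
P̄ = F·P·Fᵀ + Q = [22 14; 14 14]
S = H·P̄·Hᵀ + R = [33]
K = P̄·Hᵀ·S⁻¹ = [-16/33; 0]
x' − x̄ = [-16/33, 0] = K·y
y = (KᵀK)⁻¹·Kᵀ·(x' − x̄) = [1]
z = y + H·x̄ = [1] + [-2] = [-1]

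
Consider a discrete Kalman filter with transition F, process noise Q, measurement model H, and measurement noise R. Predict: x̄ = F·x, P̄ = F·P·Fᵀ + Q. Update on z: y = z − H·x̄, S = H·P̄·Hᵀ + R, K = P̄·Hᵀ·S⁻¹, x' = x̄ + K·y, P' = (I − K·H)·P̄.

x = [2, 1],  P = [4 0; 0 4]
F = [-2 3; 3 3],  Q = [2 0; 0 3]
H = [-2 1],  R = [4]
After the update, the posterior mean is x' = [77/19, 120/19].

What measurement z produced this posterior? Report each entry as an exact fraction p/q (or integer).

x̄ = F·x = [-1, 9]
P̄ = F·P·Fᵀ + Q = [54 12; 12 75]
S = H·P̄·Hᵀ + R = [247]
K = P̄·Hᵀ·S⁻¹ = [-96/247; 51/247]
x' − x̄ = [96/19, -51/19] = K·y
y = (KᵀK)⁻¹·Kᵀ·(x' − x̄) = [-13]
z = y + H·x̄ = [-13] + [11] = [-2]

z = [-2]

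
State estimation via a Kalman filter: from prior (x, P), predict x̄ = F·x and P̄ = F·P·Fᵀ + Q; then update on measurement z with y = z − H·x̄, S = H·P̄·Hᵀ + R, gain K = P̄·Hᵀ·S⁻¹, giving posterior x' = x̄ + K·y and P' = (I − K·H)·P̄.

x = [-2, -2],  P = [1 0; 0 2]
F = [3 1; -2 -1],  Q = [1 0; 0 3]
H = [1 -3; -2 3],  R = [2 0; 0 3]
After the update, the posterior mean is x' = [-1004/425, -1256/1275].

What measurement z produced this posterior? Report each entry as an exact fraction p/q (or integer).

z = [2, 3]

x̄ = F·x = [-8, 6]
P̄ = F·P·Fᵀ + Q = [12 -8; -8 9]
S = H·P̄·Hᵀ + R = [143 -177; -177 228]
K = P̄·Hᵀ·S⁻¹ = [-96/425 -164/425; -123/425 -46/1275]
x' − x̄ = [2396/425, -8906/1275] = K·y
y = (KᵀK)⁻¹·Kᵀ·(x' − x̄) = [28, -31]
z = y + H·x̄ = [28, -31] + [-26, 34] = [2, 3]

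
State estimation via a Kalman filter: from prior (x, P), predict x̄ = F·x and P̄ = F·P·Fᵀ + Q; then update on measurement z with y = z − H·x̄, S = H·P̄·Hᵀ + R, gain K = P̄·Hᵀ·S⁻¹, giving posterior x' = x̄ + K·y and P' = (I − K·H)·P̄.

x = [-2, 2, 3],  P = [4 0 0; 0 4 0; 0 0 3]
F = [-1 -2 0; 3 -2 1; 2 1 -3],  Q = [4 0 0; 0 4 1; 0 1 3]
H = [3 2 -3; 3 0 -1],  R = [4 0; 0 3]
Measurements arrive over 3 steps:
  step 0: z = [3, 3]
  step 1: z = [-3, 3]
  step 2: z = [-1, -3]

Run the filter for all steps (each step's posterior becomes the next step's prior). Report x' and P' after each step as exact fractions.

step 0: x' = [-110894/48967, -469487/48967, -474531/48967], P' = [123240/48967 302732/48967 327120/48967; 302732/48967 1069299/48967 991314/48967; 327120/48967 991314/48967 995304/48967]
step 1: x' = [8419966603/2980968918, 12496275761/5961937836, 2607060345/496828153], P' = [1786787647/1490484459 4442777009/2980968918 1131402372/496828153; 4442777009/2980968918 34122443167/5961937836 2451587166/496828153; 1131402372/496828153 2451587166/496828153 2900358372/496828153]
step 2: x' = [-5533033582118/3757057839737, 187856770704354/229180528223957, -193356507732447/229180528223957], P' = [4120322804900/3757057839737 4851693283056/3757057839737 7646426413284/3757057839737; 4851693283056/3757057839737 1227002045918468/229180528223957 1024853072089464/229180528223957; 7646426413284/3757057839737 1024853072089464/229180528223957 1207437316876968/229180528223957]

step 0: x̄ = F·x = [-2, -7, -11]
step 0: P̄ = F·P·Fᵀ + Q = [24 4 -16; 4 59 8; -16 8 50]
step 0: y = z − H·x̄ = [-10, -2]
step 0: S = H·P̄·Hᵀ + R = [1146 566; 566 365]
step 0: K = P̄·Hᵀ·S⁻¹ = [-1544/48967 14200/48967; 18213/48967 -27706/48967; -5481/48967 -4648/48967]
step 0: x' = x̄ + K·y = [-110894/48967, -469487/48967, -474531/48967]
step 0: P' = (I − K·H)·P̄ = [123240/48967 302732/48967 327120/48967; 302732/48967 1069299/48967 991314/48967; 327120/48967 991314/48967 995304/48967]
step 1: x̄ = F·x = [1049868/48967, 131761/48967, 732318/48967]
step 1: P̄ = F·P·Fᵀ + Q = [5807232/48967 386800/48967 3030506/48967; 386800/48967 942208/48967 10523/48967; 3030506/48967 10523/48967 2004500/48967]
step 1: y = z − H·x̄ = [-1363073/48967, -2270385/48967]
step 1: S = H·P̄·Hᵀ + R = [24236504/48967 24212270/48967; 24212270/48967 36233453/48967]
step 1: K = P̄·Hᵀ·S⁻¹ = [-189740699/2980968918 655385275/1490484459; 1661102603/5961937836 -460397323/2980968918; -100923417/496828153 164616248/496828153]
step 1: x' = x̄ + K·y = [8419966603/2980968918, 12496275761/5961937836, 2607060345/496828153]
step 1: P' = (I − K·H)·P̄ = [1786787647/1490484459 4442777009/2980968918 1131402372/496828153; 4442777009/2980968918 34122443167/5961937836 2451587166/496828153; 1131402372/496828153 2451587166/496828153 2900358372/496828153]
step 2: x̄ = F·x = [-3486040394/496828153, 14202993059/1490484459, -15892676749/1987312612]
step 2: P̄ = F·P·Fᵀ + Q = [16918907556/496828153 590932032/496828153 7523150312/496828153; 590932032/496828153 29156079592/1490484459 -1816914807/496828153; 7523150312/496828153 -1816914807/496828153 29980520585/1987312612]
step 2: y = z − H·x̄ = [-137122518865/5961937836, 19977870143/1987312612]
step 2: S = H·P̄·Hᵀ + R = [1848790574083/5961937836 366628706019/1987312612; 366628706019/1987312612 464467522949/1987312612]
step 2: K = P̄·Hᵀ·S⁻¹ = [-218731064760/3757057839737 1571514000472/3757057839737; 66826186591948/229180528223957 -45664400430072/229180528223957; -43327443205251/229180528223957 63952905584668/229180528223957]
step 2: x' = x̄ + K·y = [-5533033582118/3757057839737, 187856770704354/229180528223957, -193356507732447/229180528223957]
step 2: P' = (I − K·H)·P̄ = [4120322804900/3757057839737 4851693283056/3757057839737 7646426413284/3757057839737; 4851693283056/3757057839737 1227002045918468/229180528223957 1024853072089464/229180528223957; 7646426413284/3757057839737 1024853072089464/229180528223957 1207437316876968/229180528223957]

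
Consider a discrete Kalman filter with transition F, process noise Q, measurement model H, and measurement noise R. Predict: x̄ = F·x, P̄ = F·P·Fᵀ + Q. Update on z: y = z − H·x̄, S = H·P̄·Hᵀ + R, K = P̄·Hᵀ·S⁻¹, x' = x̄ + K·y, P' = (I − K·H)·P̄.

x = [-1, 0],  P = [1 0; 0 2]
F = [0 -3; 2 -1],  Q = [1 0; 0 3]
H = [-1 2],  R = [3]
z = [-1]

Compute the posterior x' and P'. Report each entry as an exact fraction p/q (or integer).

x̄ = F·x = [0, -2]
P̄ = F·P·Fᵀ + Q = [19 6; 6 9]
y = z − H·x̄ = [3]
S = H·P̄·Hᵀ + R = [34]
K = P̄·Hᵀ·S⁻¹ = [-7/34; 6/17]
x' = x̄ + K·y = [-21/34, -16/17]
P' = (I − K·H)·P̄ = [597/34 144/17; 144/17 81/17]

x' = [-21/34, -16/17]
P' = [597/34 144/17; 144/17 81/17]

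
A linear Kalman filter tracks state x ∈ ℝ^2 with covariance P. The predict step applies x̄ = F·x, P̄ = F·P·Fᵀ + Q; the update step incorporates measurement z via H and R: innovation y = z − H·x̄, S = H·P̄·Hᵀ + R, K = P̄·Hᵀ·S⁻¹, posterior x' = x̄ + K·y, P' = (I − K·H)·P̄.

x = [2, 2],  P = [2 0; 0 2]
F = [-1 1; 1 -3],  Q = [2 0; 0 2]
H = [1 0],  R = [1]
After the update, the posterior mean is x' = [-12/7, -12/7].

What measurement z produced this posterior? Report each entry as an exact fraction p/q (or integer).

x̄ = F·x = [0, -4]
P̄ = F·P·Fᵀ + Q = [6 -8; -8 22]
S = H·P̄·Hᵀ + R = [7]
K = P̄·Hᵀ·S⁻¹ = [6/7; -8/7]
x' − x̄ = [-12/7, 16/7] = K·y
y = (KᵀK)⁻¹·Kᵀ·(x' − x̄) = [-2]
z = y + H·x̄ = [-2] + [0] = [-2]

z = [-2]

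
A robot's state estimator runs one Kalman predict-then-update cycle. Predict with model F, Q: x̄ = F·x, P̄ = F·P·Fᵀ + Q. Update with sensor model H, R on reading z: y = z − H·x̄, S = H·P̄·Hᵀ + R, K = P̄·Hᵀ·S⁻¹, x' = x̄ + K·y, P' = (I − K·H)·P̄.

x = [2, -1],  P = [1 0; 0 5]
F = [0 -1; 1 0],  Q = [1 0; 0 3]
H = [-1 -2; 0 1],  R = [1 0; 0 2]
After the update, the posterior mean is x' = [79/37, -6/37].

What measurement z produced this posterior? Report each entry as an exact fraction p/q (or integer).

z = [-2, -2]

x̄ = F·x = [1, 2]
P̄ = F·P·Fᵀ + Q = [6 0; 0 4]
S = H·P̄·Hᵀ + R = [23 -8; -8 6]
K = P̄·Hᵀ·S⁻¹ = [-18/37 -24/37; -8/37 14/37]
x' − x̄ = [42/37, -80/37] = K·y
y = (KᵀK)⁻¹·Kᵀ·(x' − x̄) = [3, -4]
z = y + H·x̄ = [3, -4] + [-5, 2] = [-2, -2]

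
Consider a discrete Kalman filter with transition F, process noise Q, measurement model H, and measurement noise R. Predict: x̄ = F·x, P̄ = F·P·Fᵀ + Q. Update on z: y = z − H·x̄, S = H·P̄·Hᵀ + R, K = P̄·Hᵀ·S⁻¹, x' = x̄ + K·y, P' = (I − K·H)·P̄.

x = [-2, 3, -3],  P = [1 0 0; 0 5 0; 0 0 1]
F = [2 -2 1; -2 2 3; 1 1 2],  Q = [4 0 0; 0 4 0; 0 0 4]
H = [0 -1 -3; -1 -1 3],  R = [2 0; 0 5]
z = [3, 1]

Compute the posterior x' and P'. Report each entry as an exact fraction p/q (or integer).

x̄ = F·x = [-13, 1, -5]
P̄ = F·P·Fᵀ + Q = [29 -21 -6; -21 37 14; -6 14 14]
y = z − H·x̄ = [-11, 4]
S = H·P̄·Hᵀ + R = [249 -128; -128 107]
K = P̄·Hᵀ·S⁻¹ = [845/10259 -1482/10259; -5125/10259 -3638/10259; -1640/10259 1298/10259]
x' = x̄ + K·y = [-148590/10259, 52082/10259, -28063/10259]
P' = (I − K·H)·P̄ = [226024/10259 -110152/10259 36154/10259; -110152/10259 69296/10259 -19682/10259; 36154/10259 -19682/10259 7654/10259]

x' = [-148590/10259, 52082/10259, -28063/10259]
P' = [226024/10259 -110152/10259 36154/10259; -110152/10259 69296/10259 -19682/10259; 36154/10259 -19682/10259 7654/10259]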